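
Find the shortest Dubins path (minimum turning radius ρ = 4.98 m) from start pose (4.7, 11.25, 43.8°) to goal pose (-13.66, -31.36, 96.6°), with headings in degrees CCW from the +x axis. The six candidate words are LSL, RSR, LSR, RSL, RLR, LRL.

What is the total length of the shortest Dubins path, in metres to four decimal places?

68.6789 m

Let ψ = atan2(Δy, Δx) = atan2(-42.61, -18.36) = -113.3105° be the start→goal bearing.
Normalize: d = |goal − start| / ρ = 46.397217/4.98 = 9.316710, α = (θ_start − ψ) mod 360° = 157.1105° = 2.742095 rad, β = (θ_goal − ψ) mod 360° = 209.9105° = 3.663629 rad.
Common terms: sin α = 0.388956, cos α = -0.921257, sin β = -0.498646, cos β = -0.866806, cos(α−β) = 0.604599, d² = 86.801088. Work in radians in the unit-radius frame; every candidate has L = ρ·(t + p + q).
LSL: p² = 2 + d² − 2cos(α−β) + 2d(sin α − sin β) = 104.130946; p = √p² = 10.204457; φ = atan2(cos β − cos α, d + sin α − sin β) = 0.005336 rad; t = (φ − α) mod 2π = 3.546426 rad, q = (β − φ) mod 2π = 3.658293 rad → L = 4.98·(3.546426 + 10.204457 + 3.658293) = 4.98·17.409176 = 86.697698 m
RSR: p² = 2 + d² − 2cos(α−β) + 2d(sin β − sin α) = 71.052833; p = √p² = 8.429284; φ = atan2(cos α − cos β, d − sin α + sin β) = -0.006460 rad; t = (α − φ) mod 2π = 2.748555 rad, q = (φ − β) mod 2π = 2.613097 rad → L = 4.98·(2.748555 + 8.429284 + 2.613097) = 4.98·13.790936 = 68.678860 m
LSR: p² = d² − 2 + 2cos(α−β) + 2d(sin α + sin β) = 83.966374; p = √p² = 9.163317; φ = atan2(−cos α − cos β, d + sin α + sin β) − atan2(−2, p) = 0.406710 rad; t = (φ − α) mod 2π = 3.947800 rad, q = (φ − β) mod 2π = 3.026267 rad → L = 4.98·(3.947800 + 9.163317 + 3.026267) = 4.98·16.137384 = 80.364171 m
RSL: p² = d² − 2 + 2cos(α−β) − 2d(sin α + sin β) = 88.054198; p = √p² = 9.383720; φ = atan2(cos α + cos β, d − sin α − sin β) − atan2(2, p) = -0.397452 rad; t = (α − φ) mod 2π = 3.139547 rad, q = (β − φ) mod 2π = 4.061081 rad → L = 4.98·(3.139547 + 9.383720 + 4.061081) = 4.98·16.584349 = 82.590057 m
RLR: c = (6 − d² + 2cos(α−β) + 2d(sin α − sin β))/8 = -7.881604, |c| > 1 → infeasible
LRL: c = (6 − d² + 2cos(α−β) − 2d(sin α − sin β))/8 = -12.016368, |c| > 1 → infeasible
Shortest: RSR with L = 68.678860 m ≈ 68.6789 m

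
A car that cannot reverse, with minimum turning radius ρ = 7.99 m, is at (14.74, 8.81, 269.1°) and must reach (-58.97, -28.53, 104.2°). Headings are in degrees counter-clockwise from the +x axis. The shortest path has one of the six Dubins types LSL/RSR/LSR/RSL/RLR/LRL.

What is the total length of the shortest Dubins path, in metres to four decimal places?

90.9791 m

Let ψ = atan2(Δy, Δx) = atan2(-37.34, -73.71) = -153.1341° be the start→goal bearing.
Normalize: d = |goal − start| / ρ = 82.628323/7.99 = 10.341467, α = (θ_start − ψ) mod 360° = 62.2341° = 1.086191 rad, β = (θ_goal − ψ) mod 360° = 257.3341° = 4.491328 rad.
Common terms: sin α = 0.884859, cos α = 0.465859, sin β = -0.975665, cos β = -0.219265, cos(α−β) = -0.965473, d² = 106.945943. Work in radians in the unit-radius frame; every candidate has L = ρ·(t + p + q).
LSL: p² = 2 + d² − 2cos(α−β) + 2d(sin α − sin β) = 149.357987; p = √p² = 12.221211; φ = atan2(cos β − cos α, d + sin α − sin β) = -0.056090 rad; t = (φ − α) mod 2π = 5.140905 rad, q = (β − φ) mod 2π = 4.547418 rad → L = 7.99·(5.140905 + 12.221211 + 4.547418) = 7.99·21.909533 = 175.057170 m
RSR: p² = 2 + d² − 2cos(α−β) + 2d(sin β − sin α) = 72.395789; p = √p² = 8.508572; φ = atan2(cos α − cos β, d − sin α + sin β) = 0.080609 rad; t = (α − φ) mod 2π = 1.005582 rad, q = (φ − β) mod 2π = 1.872466 rad → L = 7.99·(1.005582 + 8.508572 + 1.872466) = 7.99·11.386619 = 90.979090 m
LSR: p² = d² − 2 + 2cos(α−β) + 2d(sin α + sin β) = 101.136850; p = √p² = 10.056682; φ = atan2(−cos α − cos β, d + sin α + sin β) − atan2(−2, p) = 0.172260 rad; t = (φ − α) mod 2π = 5.369254 rad, q = (φ − β) mod 2π = 1.964117 rad → L = 7.99·(5.369254 + 10.056682 + 1.964117) = 7.99·17.390053 = 138.946522 m
RSL: p² = d² − 2 + 2cos(α−β) − 2d(sin α + sin β) = 104.893145; p = √p² = 10.241735; φ = atan2(cos α + cos β, d − sin α − sin β) − atan2(2, p) = -0.169219 rad; t = (α − φ) mod 2π = 1.255410 rad, q = (β − φ) mod 2π = 4.660547 rad → L = 7.99·(1.255410 + 10.241735 + 4.660547) = 7.99·16.157693 = 129.099964 m
RLR: c = (6 − d² + 2cos(α−β) + 2d(sin α − sin β))/8 = -8.049474, |c| > 1 → infeasible
LRL: c = (6 − d² + 2cos(α−β) − 2d(sin α − sin β))/8 = -17.669748, |c| > 1 → infeasible
Shortest: RSR with L = 90.979090 m ≈ 90.9791 m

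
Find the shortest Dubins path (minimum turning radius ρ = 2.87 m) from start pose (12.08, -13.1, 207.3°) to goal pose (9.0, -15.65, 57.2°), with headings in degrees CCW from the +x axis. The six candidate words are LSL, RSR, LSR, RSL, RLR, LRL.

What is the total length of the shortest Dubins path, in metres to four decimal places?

Let ψ = atan2(Δy, Δx) = atan2(-2.55, -3.08) = -140.3779° be the start→goal bearing.
Normalize: d = |goal − start| / ρ = 3.998612/2.87 = 1.393245, α = (θ_start − ψ) mod 360° = 347.6779° = 6.068124 rad, β = (θ_goal − ψ) mod 360° = 197.5779° = 3.448385 rad.
Common terms: sin α = -0.213407, cos α = 0.976963, sin β = -0.302002, cos β = -0.953307, cos(α−β) = -0.866897, d² = 1.941131. Work in radians in the unit-radius frame; every candidate has L = ρ·(t + p + q).
LSL: p² = 2 + d² − 2cos(α−β) + 2d(sin α − sin β) = 5.921792; p = √p² = 2.433473; φ = atan2(cos β − cos α, d + sin α − sin β) = -0.916073 rad; t = (φ − α) mod 2π = 5.582174 rad, q = (β − φ) mod 2π = 4.364457 rad → L = 2.87·(5.582174 + 2.433473 + 4.364457) = 2.87·12.380105 = 35.530901 m
RSR: p² = 2 + d² − 2cos(α−β) + 2d(sin β − sin α) = 5.428056; p = √p² = 2.329819; φ = atan2(cos α − cos β, d − sin α + sin β) = 0.976436 rad; t = (α − φ) mod 2π = 5.091688 rad, q = (φ − β) mod 2π = 3.811236 rad → L = 2.87·(5.091688 + 2.329819 + 3.811236) = 2.87·11.232743 = 32.237974 m
LSR: p² = d² − 2 + 2cos(α−β) + 2d(sin α + sin β) = -3.228846 < 0 → infeasible
RSL: p² = d² − 2 + 2cos(α−β) − 2d(sin α + sin β) = -0.356480 < 0 → infeasible
RLR: c = (6 − d² + 2cos(α−β) + 2d(sin α − sin β))/8 = 0.321493; p = 2π − arccos c = 5.039695 rad; φ = atan2(cos α − cos β, d − sin α + sin β) = 0.976436 rad; t = (α − φ + p/2) mod 2π = 1.328350 rad, q = (α − β − t + p) mod 2π = 0.047898 rad → L = 2.87·(1.328350 + 5.039695 + 0.047898) = 2.87·6.415943 = 18.413758 m
LRL: c = (6 − d² + 2cos(α−β) − 2d(sin α − sin β))/8 = 0.259776; p = 2π − arccos c = 4.975179 rad; φ = atan2(cos β − cos α, d + sin α − sin β) = -0.916073 rad; t = (φ − α + p/2) mod 2π = 1.786578 rad, q = (β − α − t + p) mod 2π = 0.568862 rad → L = 2.87·(1.786578 + 4.975179 + 0.568862) = 2.87·7.330619 = 21.038877 m
Shortest: RLR with L = 18.413758 m ≈ 18.4138 m

18.4138 m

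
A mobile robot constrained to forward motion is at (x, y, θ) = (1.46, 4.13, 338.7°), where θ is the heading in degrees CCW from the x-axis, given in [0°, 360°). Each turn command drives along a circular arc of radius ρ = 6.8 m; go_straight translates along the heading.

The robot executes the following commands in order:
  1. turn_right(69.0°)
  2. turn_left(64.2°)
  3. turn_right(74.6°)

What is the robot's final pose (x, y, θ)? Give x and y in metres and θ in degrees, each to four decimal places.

(13.2883, -15.7524, 259.3000°)

set_pose: (x, y, θ) = (1.4600, 4.1300, 338.7000°), ρ = 6.8
turn_right(69.0°): centre at ρ to the right, rotate −69.0° → (5.7898, -2.2411, 269.7000°)
turn_left(64.2°): centre at ρ to the left, rotate +64.2° → (9.5981, -8.3833, 333.9000°)
turn_right(74.6°): centre at ρ to the right, rotate −74.6° → (13.2883, -15.7524, 259.3000°)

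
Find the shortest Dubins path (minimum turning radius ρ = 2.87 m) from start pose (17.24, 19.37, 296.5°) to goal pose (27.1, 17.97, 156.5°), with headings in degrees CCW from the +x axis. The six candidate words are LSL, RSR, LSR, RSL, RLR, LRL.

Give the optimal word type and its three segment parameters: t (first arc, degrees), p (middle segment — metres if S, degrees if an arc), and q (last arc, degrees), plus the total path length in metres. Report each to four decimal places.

Let ψ = atan2(Δy, Δx) = atan2(-1.40, 9.86) = -8.0813° be the start→goal bearing.
Normalize: d = |goal − start| / ρ = 9.958896/2.87 = 3.469998, α = (θ_start − ψ) mod 360° = 304.5813° = 5.315946 rad, β = (θ_goal − ψ) mod 360° = 164.5813° = 2.872485 rad.
Common terms: sin α = -0.823322, cos α = 0.567575, sin β = 0.265871, cos β = -0.964009, cos(α−β) = -0.766044, d² = 12.040889. Work in radians in the unit-radius frame; every candidate has L = ρ·(t + p + q).
LSL: p² = 2 + d² − 2cos(α−β) + 2d(sin α − sin β) = 8.013983; p = √p² = 2.830898; φ = atan2(cos β − cos α, d + sin α − sin β) = -0.571654 rad; t = (φ − α) mod 2π = 0.395585 rad, q = (β − φ) mod 2π = 3.444139 rad → L = 2.87·(0.395585 + 2.830898 + 3.444139) = 2.87·6.670622 = 19.144686 m
RSR: p² = 2 + d² − 2cos(α−β) + 2d(sin β − sin α) = 23.131973; p = √p² = 4.809571; φ = atan2(cos α − cos β, d − sin α + sin β) = 0.324089 rad; t = (α − φ) mod 2π = 4.991858 rad, q = (φ − β) mod 2π = 3.734789 rad → L = 2.87·(4.991858 + 4.809571 + 3.734789) = 2.87·13.536217 = 38.848943 m
LSR: p² = d² − 2 + 2cos(α−β) + 2d(sin α + sin β) = 4.640094; p = √p² = 2.154088; φ = atan2(−cos α − cos β, d + sin α + sin β) − atan2(−2, p) = 0.883603 rad; t = (φ − α) mod 2π = 1.850842 rad, q = (φ − β) mod 2π = 4.294303 rad → L = 2.87·(1.850842 + 2.154088 + 4.294303) = 2.87·8.299233 = 23.818799 m
RSL: p² = d² − 2 + 2cos(α−β) − 2d(sin α + sin β) = 12.377507; p = √p² = 3.518168; φ = atan2(cos α + cos β, d − sin α − sin β) − atan2(2, p) = -0.615036 rad; t = (α − φ) mod 2π = 5.930982 rad, q = (β − φ) mod 2π = 3.487521 rad → L = 2.87·(5.930982 + 3.518168 + 3.487521) = 2.87·12.936671 = 37.128246 m
RLR: c = (6 − d² + 2cos(α−β) + 2d(sin α − sin β))/8 = -1.891497, |c| > 1 → infeasible
LRL: c = (6 − d² + 2cos(α−β) − 2d(sin α − sin β))/8 = -0.001748; p = 2π − arccos c = 4.710641 rad; φ = atan2(cos β − cos α, d + sin α − sin β) = -0.571654 rad; t = (φ − α + p/2) mod 2π = 2.750905 rad, q = (β − α − t + p) mod 2π = 5.799460 rad → L = 2.87·(2.750905 + 4.710641 + 5.799460) = 2.87·13.261007 = 38.059089 m
Shortest: LSL with L = 19.144686 m ≈ 19.1447 m
Convert LSL to answer units (arcs ×180/π): t = 0.395585·180/π = 22.6653°, p = ρ·p = 2.87·2.830898 = 8.1247 m, q = 3.444139·180/π = 197.3347°, L = 19.1447 m.

LSL: t = 22.6653°, p = 8.1247 m, q = 197.3347°, L = 19.1447 m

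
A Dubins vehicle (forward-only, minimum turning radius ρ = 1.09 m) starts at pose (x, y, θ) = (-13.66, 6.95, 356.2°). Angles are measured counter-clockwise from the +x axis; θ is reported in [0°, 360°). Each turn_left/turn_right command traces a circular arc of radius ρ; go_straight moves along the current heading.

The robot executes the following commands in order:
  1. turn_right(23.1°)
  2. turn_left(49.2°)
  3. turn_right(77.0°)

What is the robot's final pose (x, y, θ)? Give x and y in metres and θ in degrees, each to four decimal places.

(-11.0291, 6.4194, 305.3000°)

set_pose: (x, y, θ) = (-13.6600, 6.9500, 356.2000°), ρ = 1.09
turn_right(23.1°): centre at ρ to the right, rotate −23.1° → (-13.2391, 6.8345, 333.1000°)
turn_left(49.2°): centre at ρ to the left, rotate +49.2° → (-12.3323, 6.7980, 382.3000° ≡ 22.3000°)
turn_right(77.0°): centre at ρ to the right, rotate −77.0° → (-11.0291, 6.4194, -54.7000° ≡ 305.3000°)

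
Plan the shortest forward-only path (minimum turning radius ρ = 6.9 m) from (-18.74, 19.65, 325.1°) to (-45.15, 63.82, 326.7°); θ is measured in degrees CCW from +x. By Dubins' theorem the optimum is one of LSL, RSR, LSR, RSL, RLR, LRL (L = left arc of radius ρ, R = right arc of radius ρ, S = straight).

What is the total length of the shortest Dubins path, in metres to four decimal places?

90.3540 m

Let ψ = atan2(Δy, Δx) = atan2(44.17, -26.41) = 120.8759° be the start→goal bearing.
Normalize: d = |goal − start| / ρ = 51.463356/6.9 = 7.458457, α = (θ_start − ψ) mod 360° = 204.2241° = 3.564382 rad, β = (θ_goal − ψ) mod 360° = 205.8241° = 3.592308 rad.
Common terms: sin α = -0.410306, cos α = -0.911948, sin β = -0.435609, cos β = -0.900136, cos(α−β) = 0.999610, d² = 55.628586. Work in radians in the unit-radius frame; every candidate has L = ρ·(t + p + q).
LSL: p² = 2 + d² − 2cos(α−β) + 2d(sin α − sin β) = 56.006810; p = √p² = 7.483770; φ = atan2(cos β − cos α, d + sin α − sin β) = 0.001578 rad; t = (φ − α) mod 2π = 2.720381 rad, q = (β − φ) mod 2π = 3.590729 rad → L = 6.9·(2.720381 + 7.483770 + 3.590729) = 6.9·13.794880 = 95.184675 m
RSR: p² = 2 + d² − 2cos(α−β) + 2d(sin β − sin α) = 55.251922; p = √p² = 7.433164; φ = atan2(cos α − cos β, d − sin α + sin β) = -0.001589 rad; t = (α − φ) mod 2π = 3.565972 rad, q = (φ − β) mod 2π = 2.689288 rad → L = 6.9·(3.565972 + 7.433164 + 2.689288) = 6.9·13.688424 = 94.450123 m
LSR: p² = d² − 2 + 2cos(α−β) + 2d(sin α + sin β) = 43.009356; p = √p² = 6.558152; φ = atan2(−cos α − cos β, d + sin α + sin β) − atan2(−2, p) = 0.563476 rad; t = (φ − α) mod 2π = 3.282279 rad, q = (φ − β) mod 2π = 3.254353 rad → L = 6.9·(3.282279 + 6.558152 + 3.254353) = 6.9·13.094784 = 90.354007 m
RSL: p² = d² − 2 + 2cos(α−β) − 2d(sin α + sin β) = 68.246257; p = √p² = 8.261129; φ = atan2(cos α + cos β, d − sin α − sin β) − atan2(2, p) = -0.452368 rad; t = (α − φ) mod 2π = 4.016751 rad, q = (β − φ) mod 2π = 4.044676 rad → L = 6.9·(4.016751 + 8.261129 + 4.044676) = 6.9·16.322556 = 112.625636 m
RLR: c = (6 − d² + 2cos(α−β) + 2d(sin α − sin β))/8 = -5.906490, |c| > 1 → infeasible
LRL: c = (6 − d² + 2cos(α−β) − 2d(sin α − sin β))/8 = -6.000851, |c| > 1 → infeasible
Shortest: LSR with L = 90.354007 m ≈ 90.3540 m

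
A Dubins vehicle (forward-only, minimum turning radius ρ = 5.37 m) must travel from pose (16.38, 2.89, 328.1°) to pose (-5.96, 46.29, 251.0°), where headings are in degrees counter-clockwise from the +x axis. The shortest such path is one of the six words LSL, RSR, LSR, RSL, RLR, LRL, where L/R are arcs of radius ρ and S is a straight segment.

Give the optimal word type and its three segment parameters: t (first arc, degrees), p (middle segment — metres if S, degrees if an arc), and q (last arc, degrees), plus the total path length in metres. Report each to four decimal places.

Let ψ = atan2(Δy, Δx) = atan2(43.40, -22.34) = 117.2370° be the start→goal bearing.
Normalize: d = |goal − start| / ρ = 48.812248/5.37 = 9.089804, α = (θ_start − ψ) mod 360° = 210.8630° = 3.680254 rad, β = (θ_goal − ψ) mod 360° = 133.7630° = 2.334605 rad.
Common terms: sin α = -0.512987, cos α = -0.858396, sin β = 0.722207, cos β = -0.691677, cos(α−β) = 0.223250, d² = 82.624540. Work in radians in the unit-radius frame; every candidate has L = ρ·(t + p + q).
LSL: p² = 2 + d² − 2cos(α−β) + 2d(sin α − sin β) = 61.722695; p = √p² = 7.856379; φ = atan2(cos β − cos α, d + sin α − sin β) = 0.021222 rad; t = (φ − α) mod 2π = 2.624154 rad, q = (β − φ) mod 2π = 2.313383 rad → L = 5.37·(2.624154 + 7.856379 + 2.313383) = 5.37·12.793916 = 68.703327 m
RSR: p² = 2 + d² − 2cos(α−β) + 2d(sin β − sin α) = 106.633385; p = √p² = 10.326344; φ = atan2(cos α − cos β, d − sin α + sin β) = -0.016146 rad; t = (α − φ) mod 2π = 3.696400 rad, q = (φ − β) mod 2π = 3.932435 rad → L = 5.37·(3.696400 + 10.326344 + 3.932435) = 5.37·17.955178 = 96.419308 m
LSR: p² = d² − 2 + 2cos(α−β) + 2d(sin α + sin β) = 84.874573; p = √p² = 9.212740; φ = atan2(−cos α − cos β, d + sin α + sin β) − atan2(−2, p) = 0.378947 rad; t = (φ − α) mod 2π = 2.981878 rad, q = (φ − β) mod 2π = 4.327527 rad → L = 5.37·(2.981878 + 9.212740 + 4.327527) = 5.37·16.522145 = 88.723921 m
RSL: p² = d² − 2 + 2cos(α−β) − 2d(sin α + sin β) = 77.267508; p = √p² = 8.790194; φ = atan2(cos α + cos β, d − sin α − sin β) − atan2(2, p) = -0.396523 rad; t = (α − φ) mod 2π = 4.076777 rad, q = (β − φ) mod 2π = 2.731128 rad → L = 5.37·(4.076777 + 8.790194 + 2.731128) = 5.37·15.598099 = 83.761791 m
RLR: c = (6 − d² + 2cos(α−β) + 2d(sin α − sin β))/8 = -12.329173, |c| > 1 → infeasible
LRL: c = (6 − d² + 2cos(α−β) − 2d(sin α − sin β))/8 = -6.715337, |c| > 1 → infeasible
Shortest: LSL with L = 68.703327 m ≈ 68.7033 m
Convert LSL to answer units (arcs ×180/π): t = 2.624154·180/π = 150.3529°, p = ρ·p = 5.37·7.856379 = 42.1888 m, q = 2.313383·180/π = 132.5471°, L = 68.7033 m.

LSL: t = 150.3529°, p = 42.1888 m, q = 132.5471°, L = 68.7033 m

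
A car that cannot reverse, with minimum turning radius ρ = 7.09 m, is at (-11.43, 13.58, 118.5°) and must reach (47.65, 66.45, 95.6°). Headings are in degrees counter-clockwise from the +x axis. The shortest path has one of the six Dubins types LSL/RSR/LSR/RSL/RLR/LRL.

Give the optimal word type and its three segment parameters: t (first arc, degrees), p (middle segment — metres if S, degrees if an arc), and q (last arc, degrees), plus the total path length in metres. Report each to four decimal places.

RSL: t = 83.9160°, p = 65.3979 m, q = 61.0160°, L = 83.3324 m

Let ψ = atan2(Δy, Δx) = atan2(52.87, 59.08) = 41.8250° be the start→goal bearing.
Normalize: d = |goal − start| / ρ = 79.282301/7.09 = 11.182271, α = (θ_start − ψ) mod 360° = 76.6750° = 1.338231 rad, β = (θ_goal − ψ) mod 360° = 53.7750° = 0.938551 rad.
Common terms: sin α = 0.973078, cos α = 0.230474, sin β = 0.806703, cos β = 0.590958, cos(α−β) = 0.921185, d² = 125.043184. Work in radians in the unit-radius frame; every candidate has L = ρ·(t + p + q).
LSL: p² = 2 + d² − 2cos(α−β) + 2d(sin α − sin β) = 128.921732; p = √p² = 11.354371; φ = atan2(cos β − cos α, d + sin α − sin β) = 0.031754 rad; t = (φ − α) mod 2π = 4.976708 rad, q = (β − φ) mod 2π = 0.906797 rad → L = 7.09·(4.976708 + 11.354371 + 0.906797) = 7.09·17.237876 = 122.216537 m
RSR: p² = 2 + d² − 2cos(α−β) + 2d(sin β − sin α) = 121.479895; p = √p² = 11.021792; φ = atan2(cos α − cos β, d − sin α + sin β) = -0.032712 rad; t = (α − φ) mod 2π = 1.370944 rad, q = (φ − β) mod 2π = 5.311922 rad → L = 7.09·(1.370944 + 11.021792 + 5.311922) = 7.09·17.704658 = 125.526022 m
LSR: p² = d² − 2 + 2cos(α−β) + 2d(sin α + sin β) = 164.689544; p = √p² = 12.833142; φ = atan2(−cos α − cos β, d + sin α + sin β) − atan2(−2, p) = 0.091315 rad; t = (φ − α) mod 2π = 5.036269 rad, q = (φ − β) mod 2π = 5.435950 rad → L = 7.09·(5.036269 + 12.833142 + 5.435950) = 7.09·23.305361 = 165.235013 m
RSL: p² = d² − 2 + 2cos(α−β) − 2d(sin α + sin β) = 85.081566; p = √p² = 9.223967; φ = atan2(cos α + cos β, d − sin α − sin β) − atan2(2, p) = -0.126379 rad; t = (α − φ) mod 2π = 1.464611 rad, q = (β − φ) mod 2π = 1.064930 rad → L = 7.09·(1.464611 + 9.223967 + 1.064930) = 7.09·11.753508 = 83.332371 m
RLR: c = (6 − d² + 2cos(α−β) + 2d(sin α − sin β))/8 = -14.184987, |c| > 1 → infeasible
LRL: c = (6 − d² + 2cos(α−β) − 2d(sin α − sin β))/8 = -15.115217, |c| > 1 → infeasible
Shortest: RSL with L = 83.332371 m ≈ 83.3324 m
Convert RSL to answer units (arcs ×180/π): t = 1.464611·180/π = 83.9160°, p = ρ·p = 7.09·9.223967 = 65.3979 m, q = 1.064930·180/π = 61.0160°, L = 83.3324 m.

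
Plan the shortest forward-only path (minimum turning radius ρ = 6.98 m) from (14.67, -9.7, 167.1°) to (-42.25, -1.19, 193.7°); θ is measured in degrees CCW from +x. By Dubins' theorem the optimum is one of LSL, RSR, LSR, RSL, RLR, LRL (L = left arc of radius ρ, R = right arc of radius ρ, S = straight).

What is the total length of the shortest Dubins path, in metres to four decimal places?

57.6226 m

Let ψ = atan2(Δy, Δx) = atan2(8.51, -56.92) = 171.4968° be the start→goal bearing.
Normalize: d = |goal − start| / ρ = 57.552641/6.98 = 8.245364, α = (θ_start − ψ) mod 360° = 355.6032° = 6.206447 rad, β = (θ_goal − ψ) mod 360° = 22.2032° = 0.387519 rad.
Common terms: sin α = -0.076663, cos α = 0.997057, sin β = 0.377892, cos β = 0.925849, cos(α−β) = 0.894154, d² = 67.986028. Work in radians in the unit-radius frame; every candidate has L = ρ·(t + p + q).
LSL: p² = 2 + d² − 2cos(α−β) + 2d(sin α − sin β) = 60.701763; p = √p² = 7.791134; φ = atan2(cos β − cos α, d + sin α − sin β) = -0.009140 rad; t = (φ − α) mod 2π = 0.067599 rad, q = (β − φ) mod 2π = 0.396659 rad → L = 6.98·(0.067599 + 7.791134 + 0.396659) = 6.98·8.255391 = 57.622631 m
RSR: p² = 2 + d² − 2cos(α−β) + 2d(sin β − sin α) = 75.693677; p = √p² = 8.700211; φ = atan2(cos α − cos β, d − sin α + sin β) = 0.008185 rad; t = (α − φ) mod 2π = 6.198262 rad, q = (φ − β) mod 2π = 5.903851 rad → L = 6.98·(6.198262 + 8.700211 + 5.903851) = 6.98·20.802324 = 145.200224 m
LSR: p² = d² − 2 + 2cos(α−β) + 2d(sin α + sin β) = 72.741824; p = √p² = 8.528882; φ = atan2(−cos α − cos β, d + sin α + sin β) − atan2(−2, p) = 0.009030 rad; t = (φ − α) mod 2π = 0.085768 rad, q = (φ − β) mod 2π = 5.904696 rad → L = 6.98·(0.085768 + 8.528882 + 5.904696) = 6.98·14.519346 = 101.345036 m
RSL: p² = d² − 2 + 2cos(α−β) − 2d(sin α + sin β) = 62.806849; p = √p² = 7.925077; φ = atan2(cos α + cos β, d − sin α − sin β) − atan2(2, p) = -0.009716 rad; t = (α − φ) mod 2π = 6.216163 rad, q = (β − φ) mod 2π = 0.397235 rad → L = 6.98·(6.216163 + 7.925077 + 0.397235) = 6.98·14.538475 = 101.478555 m
RLR: c = (6 − d² + 2cos(α−β) + 2d(sin α − sin β))/8 = -8.461710, |c| > 1 → infeasible
LRL: c = (6 − d² + 2cos(α−β) − 2d(sin α − sin β))/8 = -6.587720, |c| > 1 → infeasible
Shortest: LSL with L = 57.622631 m ≈ 57.6226 m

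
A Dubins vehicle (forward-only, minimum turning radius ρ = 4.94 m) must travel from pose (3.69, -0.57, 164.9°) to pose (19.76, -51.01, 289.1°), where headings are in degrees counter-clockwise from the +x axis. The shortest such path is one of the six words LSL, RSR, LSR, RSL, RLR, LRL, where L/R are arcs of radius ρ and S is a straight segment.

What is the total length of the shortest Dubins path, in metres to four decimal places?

59.9652 m

Let ψ = atan2(Δy, Δx) = atan2(-50.44, 16.07) = -72.3283° be the start→goal bearing.
Normalize: d = |goal − start| / ρ = 52.938063/4.94 = 10.716207, α = (θ_start − ψ) mod 360° = 237.2283° = 4.140415 rad, β = (θ_goal − ψ) mod 360° = 1.4283° = 0.024929 rad.
Common terms: sin α = -0.840834, cos α = -0.541293, sin β = 0.024926, cos β = 0.999689, cos(α−β) = -0.562083, d² = 114.837094. Work in radians in the unit-radius frame; every candidate has L = ρ·(t + p + q).
LSL: p² = 2 + d² − 2cos(α−β) + 2d(sin α − sin β) = 99.405927; p = √p² = 9.970252; φ = atan2(cos β − cos α, d + sin α − sin β) = 0.155180 rad; t = (φ − α) mod 2π = 2.297950 rad, q = (β − φ) mod 2π = 6.152934 rad → L = 4.94·(2.297950 + 9.970252 + 6.152934) = 4.94·18.421136 = 91.000414 m
RSR: p² = 2 + d² − 2cos(α−β) + 2d(sin β − sin α) = 136.516594; p = √p² = 11.684032; φ = atan2(cos α − cos β, d − sin α + sin β) = -0.132273 rad; t = (α − φ) mod 2π = 4.272688 rad, q = (φ − β) mod 2π = 6.125983 rad → L = 4.94·(4.272688 + 11.684032 + 6.125983) = 4.94·22.082703 = 109.088554 m
LSR: p² = d² − 2 + 2cos(α−β) + 2d(sin α + sin β) = 94.226048; p = √p² = 9.707010; φ = atan2(−cos α − cos β, d + sin α + sin β) − atan2(−2, p) = 0.156925 rad; t = (φ − α) mod 2π = 2.299695 rad, q = (φ − β) mod 2π = 0.131996 rad → L = 4.94·(2.299695 + 9.707010 + 0.131996) = 4.94·12.138702 = 59.965187 m
RSL: p² = d² − 2 + 2cos(α−β) − 2d(sin α + sin β) = 129.199806; p = √p² = 11.366609; φ = atan2(cos α + cos β, d − sin α − sin β) − atan2(2, p) = -0.134442 rad; t = (α − φ) mod 2π = 4.274858 rad, q = (β − φ) mod 2π = 0.159371 rad → L = 4.94·(4.274858 + 11.366609 + 0.159371) = 4.94·15.800838 = 78.056140 m
RLR: c = (6 − d² + 2cos(α−β) + 2d(sin α − sin β))/8 = -16.064574, |c| > 1 → infeasible
LRL: c = (6 − d² + 2cos(α−β) − 2d(sin α − sin β))/8 = -11.425741, |c| > 1 → infeasible
Shortest: LSR with L = 59.965187 m ≈ 59.9652 m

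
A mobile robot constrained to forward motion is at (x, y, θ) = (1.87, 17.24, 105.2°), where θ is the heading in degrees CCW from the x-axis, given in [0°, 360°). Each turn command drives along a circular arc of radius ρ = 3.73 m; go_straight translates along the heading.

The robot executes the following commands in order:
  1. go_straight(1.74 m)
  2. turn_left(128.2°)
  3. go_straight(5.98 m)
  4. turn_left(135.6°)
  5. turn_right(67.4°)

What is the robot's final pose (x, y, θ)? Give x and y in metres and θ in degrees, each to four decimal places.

set_pose: (x, y, θ) = (1.8700, 17.2400, 105.2000°), ρ = 3.73
go_straight(1.74): x += 1.74·cos θ, y += 1.74·sin θ → (1.4138, 18.9191, 105.2000°)
turn_left(128.2°): centre at ρ to the left, rotate +128.2° → (-5.1802, 20.1651, 233.4000°)
go_straight(5.98): x += 5.98·cos θ, y += 5.98·sin θ → (-8.7457, 15.3642, 233.4000°)
turn_left(135.6°): centre at ρ to the left, rotate +135.6° → (-5.1676, 9.4562, 369.0000° ≡ 9.0000°)
turn_right(67.4°): centre at ρ to the right, rotate −67.4° → (-1.4072, 7.7266, -58.4000° ≡ 301.6000°)

(-1.4072, 7.7266, 301.6000°)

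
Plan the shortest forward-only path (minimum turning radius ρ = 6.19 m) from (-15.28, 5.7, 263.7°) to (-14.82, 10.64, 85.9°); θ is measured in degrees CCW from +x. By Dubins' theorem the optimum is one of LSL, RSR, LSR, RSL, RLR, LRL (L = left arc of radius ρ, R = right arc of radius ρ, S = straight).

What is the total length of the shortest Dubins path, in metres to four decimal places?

Let ψ = atan2(Δy, Δx) = atan2(4.94, 0.46) = 84.6801° be the start→goal bearing.
Normalize: d = |goal − start| / ρ = 4.961371/6.19 = 0.801514, α = (θ_start − ψ) mod 360° = 179.0199° = 3.124487 rad, β = (θ_goal − ψ) mod 360° = 1.2199° = 0.021291 rad.
Common terms: sin α = 0.017105, cos α = -0.999854, sin β = 0.021290, cos β = 0.999773, cos(α−β) = -0.999263, d² = 0.642424. Work in radians in the unit-radius frame; every candidate has L = ρ·(t + p + q).
LSL: p² = 2 + d² − 2cos(α−β) + 2d(sin α − sin β) = 4.634243; p = √p² = 2.152729; φ = atan2(cos β − cos α, d + sin α − sin β) = 1.191377 rad; t = (φ − α) mod 2π = 4.350076 rad, q = (β − φ) mod 2π = 5.113099 rad → L = 6.19·(4.350076 + 2.152729 + 5.113099) = 6.19·11.615904 = 71.902448 m
RSR: p² = 2 + d² − 2cos(α−β) + 2d(sin β − sin α) = 4.647658; p = √p² = 2.155843; φ = atan2(cos α − cos β, d − sin α + sin β) = -1.187772 rad; t = (α − φ) mod 2π = 4.312258 rad, q = (φ − β) mod 2π = 5.074123 rad → L = 6.19·(4.312258 + 2.155843 + 5.074123) = 6.19·11.542223 = 71.446363 m
LSR: p² = d² − 2 + 2cos(α−β) + 2d(sin α + sin β) = -3.294553 < 0 → infeasible
RSL: p² = d² − 2 + 2cos(α−β) − 2d(sin α + sin β) = -3.417649 < 0 → infeasible
RLR: c = (6 − d² + 2cos(α−β) + 2d(sin α − sin β))/8 = 0.419043; p = 2π − arccos c = 5.144780 rad; φ = atan2(cos α − cos β, d − sin α + sin β) = -1.187772 rad; t = (α − φ + p/2) mod 2π = 0.601463 rad, q = (α − β − t + p) mod 2π = 1.363327 rad → L = 6.19·(0.601463 + 5.144780 + 1.363327) = 6.19·7.109570 = 44.008236 m
LRL: c = (6 − d² + 2cos(α−β) − 2d(sin α − sin β))/8 = 0.420720; p = 2π − arccos c = 5.146627 rad; φ = atan2(cos β − cos α, d + sin α − sin β) = 1.191377 rad; t = (φ − α + p/2) mod 2π = 0.640205 rad, q = (β − α − t + p) mod 2π = 1.403228 rad → L = 6.19·(0.640205 + 5.146627 + 1.403228) = 6.19·7.190059 = 44.506468 m
Shortest: RLR with L = 44.008236 m ≈ 44.0082 m

44.0082 m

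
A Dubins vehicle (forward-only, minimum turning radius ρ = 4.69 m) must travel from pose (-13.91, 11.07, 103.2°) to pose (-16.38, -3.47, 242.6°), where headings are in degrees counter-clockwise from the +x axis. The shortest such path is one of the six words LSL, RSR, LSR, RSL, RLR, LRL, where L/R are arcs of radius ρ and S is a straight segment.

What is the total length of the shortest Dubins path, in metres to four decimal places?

Let ψ = atan2(Δy, Δx) = atan2(-14.54, -2.47) = -99.6412° be the start→goal bearing.
Normalize: d = |goal − start| / ρ = 14.748305/4.69 = 3.144628, α = (θ_start − ψ) mod 360° = 202.8412° = 3.540246 rad, β = (θ_goal − ψ) mod 360° = 342.2412° = 5.973235 rad.
Common terms: sin α = -0.388178, cos α = -0.921585, sin β = -0.305011, cos β = 0.952349, cos(α−β) = -0.759271, d² = 9.888685. Work in radians in the unit-radius frame; every candidate has L = ρ·(t + p + q).
LSL: p² = 2 + d² − 2cos(α−β) + 2d(sin α − sin β) = 12.884174; p = √p² = 3.589453; φ = atan2(cos β − cos α, d + sin α − sin β) = 0.549272 rad; t = (φ − α) mod 2π = 3.292211 rad, q = (β − φ) mod 2π = 5.423963 rad → L = 4.69·(3.292211 + 3.589453 + 5.423963) = 4.69·12.305627 = 57.713393 m
RSR: p² = 2 + d² − 2cos(α−β) + 2d(sin β − sin α) = 13.930281; p = √p² = 3.732329; φ = atan2(cos α − cos β, d − sin α + sin β) = -0.526004 rad; t = (α − φ) mod 2π = 4.066250 rad, q = (φ − β) mod 2π = 6.067132 rad → L = 4.69·(4.066250 + 3.732329 + 6.067132) = 4.69·13.865711 = 65.030184 m
LSR: p² = d² − 2 + 2cos(α−β) + 2d(sin α + sin β) = 2.010499; p = √p² = 1.417921; φ = atan2(−cos α − cos β, d + sin α + sin β) − atan2(−2, p) = 0.941533 rad; t = (φ − α) mod 2π = 3.684473 rad, q = (φ − β) mod 2π = 1.251484 rad → L = 4.69·(3.684473 + 1.417921 + 1.251484) = 4.69·6.353877 = 29.799683 m
RSL: p² = d² − 2 + 2cos(α−β) − 2d(sin α + sin β) = 10.729785; p = √p² = 3.275635; φ = atan2(cos α + cos β, d − sin α − sin β) − atan2(2, p) = -0.540138 rad; t = (α − φ) mod 2π = 4.080384 rad, q = (β − φ) mod 2π = 0.230188 rad → L = 4.69·(4.080384 + 3.275635 + 0.230188) = 4.69·7.586208 = 35.579313 m
RLR: c = (6 − d² + 2cos(α−β) + 2d(sin α − sin β))/8 = -0.741285; p = 2π − arccos c = 3.877406 rad; φ = atan2(cos α − cos β, d − sin α + sin β) = -0.526004 rad; t = (α − φ + p/2) mod 2π = 6.004953 rad, q = (α − β − t + p) mod 2π = 1.722649 rad → L = 4.69·(6.004953 + 3.877406 + 1.722649) = 4.69·11.605008 = 54.427489 m
LRL: c = (6 − d² + 2cos(α−β) − 2d(sin α − sin β))/8 = -0.610522; p = 2π − arccos c = 4.055670 rad; φ = atan2(cos β − cos α, d + sin α − sin β) = 0.549272 rad; t = (φ − α + p/2) mod 2π = 5.320046 rad, q = (β − α − t + p) mod 2π = 1.168612 rad → L = 4.69·(5.320046 + 4.055670 + 1.168612) = 4.69·10.544329 = 49.452901 m
Shortest: LSR with L = 29.799683 m ≈ 29.7997 m

29.7997 m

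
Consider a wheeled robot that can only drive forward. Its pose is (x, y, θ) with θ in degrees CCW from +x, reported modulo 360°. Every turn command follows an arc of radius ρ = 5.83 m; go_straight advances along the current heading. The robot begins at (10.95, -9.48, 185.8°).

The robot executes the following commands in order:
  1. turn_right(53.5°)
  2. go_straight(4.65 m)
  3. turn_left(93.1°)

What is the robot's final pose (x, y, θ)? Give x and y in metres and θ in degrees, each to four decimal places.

set_pose: (x, y, θ) = (10.9500, -9.4800, 185.8000°), ρ = 5.83
turn_right(53.5°): centre at ρ to the right, rotate −53.5° → (6.0488, -7.6035, 132.3000°)
go_straight(4.65): x += 4.65·cos θ, y += 4.65·sin θ → (2.9193, -4.1642, 132.3000°)
turn_left(93.1°): centre at ρ to the left, rotate +93.1° → (-5.5439, -3.9943, 225.4000°)

(-5.5439, -3.9943, 225.4000°)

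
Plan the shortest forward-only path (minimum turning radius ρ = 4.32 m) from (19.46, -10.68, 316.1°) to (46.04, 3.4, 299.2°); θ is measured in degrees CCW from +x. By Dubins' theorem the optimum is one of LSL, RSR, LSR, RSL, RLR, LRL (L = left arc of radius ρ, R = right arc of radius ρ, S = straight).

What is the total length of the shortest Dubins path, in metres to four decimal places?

34.9749 m

Let ψ = atan2(Δy, Δx) = atan2(14.08, 26.58) = 27.9111° be the start→goal bearing.
Normalize: d = |goal − start| / ρ = 30.078943/4.32 = 6.962718, α = (θ_start − ψ) mod 360° = 288.1889° = 5.029845 rad, β = (θ_goal − ψ) mod 360° = 271.2889° = 4.734884 rad.
Common terms: sin α = -0.950033, cos α = 0.312150, sin β = -0.999747, cos β = 0.022493, cos(α−β) = 0.956814, d² = 48.479445. Work in radians in the unit-radius frame; every candidate has L = ρ·(t + p + q).
LSL: p² = 2 + d² − 2cos(α−β) + 2d(sin α − sin β) = 49.258111; p = √p² = 7.018412; φ = atan2(cos β − cos α, d + sin α − sin β) = -0.041283 rad; t = (φ − α) mod 2π = 1.212058 rad, q = (β − φ) mod 2π = 4.776167 rad → L = 4.32·(1.212058 + 7.018412 + 4.776167) = 4.32·13.006637 = 56.188672 m
RSR: p² = 2 + d² − 2cos(α−β) + 2d(sin β − sin α) = 47.873525; p = √p² = 6.919070; φ = atan2(cos α − cos β, d − sin α + sin β) = 0.041876 rad; t = (α − φ) mod 2π = 4.987969 rad, q = (φ − β) mod 2π = 1.590177 rad → L = 4.32·(4.987969 + 6.919070 + 1.590177) = 4.32·13.497216 = 58.307972 m
LSR: p² = d² − 2 + 2cos(α−β) + 2d(sin α + sin β) = 21.241539; p = √p² = 4.608854; φ = atan2(−cos α − cos β, d + sin α + sin β) − atan2(−2, p) = 0.342768 rad; t = (φ − α) mod 2π = 1.596108 rad, q = (φ − β) mod 2π = 1.891069 rad → L = 4.32·(1.596108 + 4.608854 + 1.891069) = 4.32·8.096032 = 34.974857 m
RSL: p² = d² − 2 + 2cos(α−β) − 2d(sin α + sin β) = 75.544606; p = √p² = 8.691640; φ = atan2(cos α + cos β, d − sin α − sin β) − atan2(2, p) = -0.188639 rad; t = (α − φ) mod 2π = 5.218484 rad, q = (β − φ) mod 2π = 4.923523 rad → L = 4.32·(5.218484 + 8.691640 + 4.923523) = 4.32·18.833647 = 81.361355 m
RLR: c = (6 − d² + 2cos(α−β) + 2d(sin α − sin β))/8 = -4.984191, |c| > 1 → infeasible
LRL: c = (6 − d² + 2cos(α−β) − 2d(sin α − sin β))/8 = -5.157264, |c| > 1 → infeasible
Shortest: LSR with L = 34.974857 m ≈ 34.9749 m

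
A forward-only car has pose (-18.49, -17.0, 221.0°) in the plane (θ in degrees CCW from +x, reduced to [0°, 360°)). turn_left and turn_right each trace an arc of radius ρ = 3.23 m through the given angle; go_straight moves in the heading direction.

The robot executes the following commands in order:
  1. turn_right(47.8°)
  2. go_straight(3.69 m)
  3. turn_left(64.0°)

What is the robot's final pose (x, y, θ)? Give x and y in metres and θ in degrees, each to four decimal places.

(-27.7530, -18.7902, 237.2000°)

set_pose: (x, y, θ) = (-18.4900, -17.0000, 221.0000°), ρ = 3.23
turn_right(47.8°): centre at ρ to the right, rotate −47.8° → (-20.9915, -17.7696, 173.2000°)
go_straight(3.69): x += 3.69·cos θ, y += 3.69·sin θ → (-24.6556, -17.3327, 173.2000°)
turn_left(64.0°): centre at ρ to the left, rotate +64.0° → (-27.7530, -18.7902, 237.2000°)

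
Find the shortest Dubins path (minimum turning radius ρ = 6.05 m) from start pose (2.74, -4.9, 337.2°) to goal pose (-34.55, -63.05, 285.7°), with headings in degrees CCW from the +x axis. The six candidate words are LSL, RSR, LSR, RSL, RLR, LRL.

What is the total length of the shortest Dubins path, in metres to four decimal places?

Let ψ = atan2(Δy, Δx) = atan2(-58.15, -37.29) = -122.6709° be the start→goal bearing.
Normalize: d = |goal − start| / ρ = 69.079422/6.05 = 11.418086, α = (θ_start − ψ) mod 360° = 99.8709° = 1.743077 rad, β = (θ_goal − ψ) mod 360° = 48.3709° = 0.844232 rad.
Common terms: sin α = 0.985196, cos α = -0.171429, sin β = 0.747461, cos β = 0.664305, cos(α−β) = 0.622515, d² = 130.372696. Work in radians in the unit-radius frame; every candidate has L = ρ·(t + p + q).
LSL: p² = 2 + d² − 2cos(α−β) + 2d(sin α − sin β) = 136.556628; p = √p² = 11.685745; φ = atan2(cos β − cos α, d + sin α − sin β) = 0.071579 rad; t = (φ − α) mod 2π = 4.611687 rad, q = (β − φ) mod 2π = 0.772654 rad → L = 6.05·(4.611687 + 11.685745 + 0.772654) = 6.05·17.070085 = 103.274017 m
RSR: p² = 2 + d² − 2cos(α−β) + 2d(sin β − sin α) = 125.698705; p = √p² = 11.211543; φ = atan2(cos α − cos β, d − sin α + sin β) = -0.074612 rad; t = (α − φ) mod 2π = 1.817688 rad, q = (φ − β) mod 2π = 5.364342 rad → L = 6.05·(1.817688 + 11.211543 + 5.364342) = 6.05·18.393573 = 111.281118 m
LSR: p² = d² − 2 + 2cos(α−β) + 2d(sin α + sin β) = 169.184994; p = √p² = 13.007113; φ = atan2(−cos α − cos β, d + sin α + sin β) − atan2(−2, p) = 0.115106 rad; t = (φ − α) mod 2π = 4.655214 rad, q = (φ − β) mod 2π = 5.554059 rad → L = 6.05·(4.655214 + 13.007113 + 5.554059) = 6.05·23.216386 = 140.459138 m
RSL: p² = d² − 2 + 2cos(α−β) − 2d(sin α + sin β) = 90.050456; p = √p² = 9.489492; φ = atan2(cos α + cos β, d − sin α − sin β) − atan2(2, p) = -0.156875 rad; t = (α − φ) mod 2π = 1.899952 rad, q = (β − φ) mod 2π = 1.001107 rad → L = 6.05·(1.899952 + 9.489492 + 1.001107) = 6.05·12.390551 = 74.962831 m
RLR: c = (6 − d² + 2cos(α−β) + 2d(sin α − sin β))/8 = -14.712338, |c| > 1 → infeasible
LRL: c = (6 − d² + 2cos(α−β) − 2d(sin α − sin β))/8 = -16.069578, |c| > 1 → infeasible
Shortest: RSL with L = 74.962831 m ≈ 74.9628 m

74.9628 m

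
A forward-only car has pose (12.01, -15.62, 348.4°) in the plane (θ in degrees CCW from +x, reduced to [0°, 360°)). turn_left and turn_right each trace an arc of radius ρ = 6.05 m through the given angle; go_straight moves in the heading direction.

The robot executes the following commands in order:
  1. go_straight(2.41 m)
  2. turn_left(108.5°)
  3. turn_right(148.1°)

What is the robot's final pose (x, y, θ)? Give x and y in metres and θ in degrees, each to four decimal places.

set_pose: (x, y, θ) = (12.0100, -15.6200, 348.4000°), ρ = 6.05
go_straight(2.41): x += 2.41·cos θ, y += 2.41·sin θ → (14.3708, -16.1046, 348.4000°)
turn_left(108.5°): centre at ρ to the left, rotate +108.5° → (21.5935, -9.4513, 456.9000° ≡ 96.9000°)
turn_right(148.1°): centre at ρ to the right, rotate −148.1° → (32.3147, -4.9336, -51.2000° ≡ 308.8000°)

(32.3147, -4.9336, 308.8000°)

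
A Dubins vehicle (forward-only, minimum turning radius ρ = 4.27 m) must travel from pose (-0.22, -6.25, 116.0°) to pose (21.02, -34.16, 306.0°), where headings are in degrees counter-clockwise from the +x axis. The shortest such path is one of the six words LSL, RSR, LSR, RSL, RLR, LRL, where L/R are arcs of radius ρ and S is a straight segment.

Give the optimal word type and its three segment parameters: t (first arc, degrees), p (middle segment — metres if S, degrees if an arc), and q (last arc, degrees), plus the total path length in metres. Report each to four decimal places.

RSL: t = 182.9955°, p = 33.2540 m, q = 12.9955°, L = 47.8604 m

Let ψ = atan2(Δy, Δx) = atan2(-27.91, 21.24) = -52.7282° be the start→goal bearing.
Normalize: d = |goal − start| / ρ = 35.072863/4.27 = 8.213785, α = (θ_start − ψ) mod 360° = 168.7282° = 2.944863 rad, β = (θ_goal − ψ) mod 360° = 358.7282° = 6.260989 rad.
Common terms: sin α = 0.195463, cos α = -0.980711, sin β = -0.022195, cos β = 0.999754, cos(α−β) = -0.984808, d² = 67.466267. Work in radians in the unit-radius frame; every candidate has L = ρ·(t + p + q).
LSL: p² = 2 + d² − 2cos(α−β) + 2d(sin α − sin β) = 75.011471; p = √p² = 8.660916; φ = atan2(cos β − cos α, d + sin α − sin β) = 0.230708 rad; t = (φ − α) mod 2π = 3.569030 rad, q = (β − φ) mod 2π = 6.030281 rad → L = 4.27·(3.569030 + 8.660916 + 6.030281) = 4.27·18.260227 = 77.971170 m
RSR: p² = 2 + d² − 2cos(α−β) + 2d(sin β − sin α) = 67.860294; p = √p² = 8.237736; φ = atan2(cos α − cos β, d − sin α + sin β) = -0.242792 rad; t = (α − φ) mod 2π = 3.187655 rad, q = (φ − β) mod 2π = 6.062590 rad → L = 4.27·(3.187655 + 8.237736 + 6.062590) = 4.27·17.487981 = 74.673679 m
LSR: p² = d² − 2 + 2cos(α−β) + 2d(sin α + sin β) = 66.343027; p = √p² = 8.145123; φ = atan2(−cos α − cos β, d + sin α + sin β) − atan2(−2, p) = 0.238512 rad; t = (φ − α) mod 2π = 3.576834 rad, q = (φ − β) mod 2π = 0.260708 rad → L = 4.27·(3.576834 + 8.145123 + 0.260708) = 4.27·11.982665 = 51.165979 m
RSL: p² = d² − 2 + 2cos(α−β) − 2d(sin α + sin β) = 60.650276; p = √p² = 7.787829; φ = atan2(cos α + cos β, d − sin α − sin β) − atan2(2, p) = -0.249010 rad; t = (α − φ) mod 2π = 3.193873 rad, q = (β − φ) mod 2π = 0.226814 rad → L = 4.27·(3.193873 + 7.787829 + 0.226814) = 4.27·11.208516 = 47.860363 m
RLR: c = (6 − d² + 2cos(α−β) + 2d(sin α − sin β))/8 = -7.482537, |c| > 1 → infeasible
LRL: c = (6 − d² + 2cos(α−β) − 2d(sin α − sin β))/8 = -8.376434, |c| > 1 → infeasible
Shortest: RSL with L = 47.860363 m ≈ 47.8604 m
Convert RSL to answer units (arcs ×180/π): t = 3.193873·180/π = 182.9955°, p = ρ·p = 4.27·7.787829 = 33.2540 m, q = 0.226814·180/π = 12.9955°, L = 47.8604 m.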